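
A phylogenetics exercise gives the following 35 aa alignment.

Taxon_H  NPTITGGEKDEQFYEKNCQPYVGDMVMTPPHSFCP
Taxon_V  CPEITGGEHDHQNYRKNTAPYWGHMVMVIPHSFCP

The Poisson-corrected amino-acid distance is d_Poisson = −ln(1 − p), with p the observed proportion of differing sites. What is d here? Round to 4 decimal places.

0.4199

Mismatches occur at site 1 (N↔C), site 3 (T↔E), site 9 (K↔H), site 11 (E↔H), site 13 (F↔N), site 15 (E↔R), site 18 (C↔T), site 19 (Q↔A), site 22 (V↔W), site 24 (D↔H), site 28 (T↔V), site 29 (P↔I).
p = 12/35 = 0.342857.
d = −ln(1 − 0.342857) = −ln(0.657143) = 0.4199.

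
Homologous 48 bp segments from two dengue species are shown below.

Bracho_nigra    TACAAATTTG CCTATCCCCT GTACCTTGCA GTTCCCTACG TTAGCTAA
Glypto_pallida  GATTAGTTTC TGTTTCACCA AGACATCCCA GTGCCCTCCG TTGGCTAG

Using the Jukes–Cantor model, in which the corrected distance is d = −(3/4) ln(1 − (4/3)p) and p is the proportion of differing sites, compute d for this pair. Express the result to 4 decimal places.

The sequences differ at positions 1 (T/G), 3 (C/T), 4 (A/T), 6 (A/G), 10 (G/C), 11 (C/T), 12 (C/G), 14 (A/T), 17 (C/A), 20 (T/A), 21 (G/A), 22 (T/G), 25 (C/A), 27 (T/C), 28 (G/C), 33 (T/G), 38 (A/C), 43 (A/G), 48 (A/G).
p = 19/48 = 0.395833.
d = −0.75 · ln(1 − (4/3)·0.395833) = −0.75 · ln(0.472223) = −0.75 · (-0.750304) = 0.5627.

0.5627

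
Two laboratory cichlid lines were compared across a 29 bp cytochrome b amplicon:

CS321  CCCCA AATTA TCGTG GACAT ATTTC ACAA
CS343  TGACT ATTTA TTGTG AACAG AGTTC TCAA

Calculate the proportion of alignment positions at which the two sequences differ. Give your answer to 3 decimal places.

0.345

Mismatches occur at site 1 (C/T), site 2 (C/G), site 3 (C/A), site 5 (A/T), site 7 (A/T), site 12 (C/T), site 16 (G/A), site 20 (T/G), site 22 (T/G), site 26 (A/T).
There are 10 differences over 29 sites, so p = 10/29 = 0.345.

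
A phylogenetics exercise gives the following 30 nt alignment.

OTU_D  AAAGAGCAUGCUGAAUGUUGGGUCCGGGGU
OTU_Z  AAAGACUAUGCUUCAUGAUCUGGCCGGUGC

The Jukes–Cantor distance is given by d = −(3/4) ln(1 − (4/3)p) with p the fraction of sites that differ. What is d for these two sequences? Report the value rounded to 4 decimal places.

0.4408

Mismatches occur at site 6 (G/C), site 7 (C/U), site 13 (G/U), site 14 (A/C), site 18 (U/A), site 20 (G/C), site 21 (G/U), site 23 (U/G), site 28 (G/U), site 30 (U/C).
p = 10/30 = 0.333333.
d = −0.75 · ln(1 − (4/3)·0.333333) = −0.75 · ln(0.555556) = −0.75 · (-0.587786) = 0.4408.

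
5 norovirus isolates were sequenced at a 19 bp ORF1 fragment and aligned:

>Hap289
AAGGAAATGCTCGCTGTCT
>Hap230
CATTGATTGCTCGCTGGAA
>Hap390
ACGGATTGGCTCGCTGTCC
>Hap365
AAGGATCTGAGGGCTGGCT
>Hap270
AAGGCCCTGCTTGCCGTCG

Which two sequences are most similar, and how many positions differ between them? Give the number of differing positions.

Pairwise Hamming distances:
  Hap289 vs Hap230: 8
  Hap289 vs Hap390: 5
  Hap289 vs Hap365: 6
  Hap289 vs Hap270: 6
  Hap230 vs Hap390: 10
  Hap230 vs Hap365: 11
  Hap230 vs Hap270: 11
  Hap390 vs Hap365: 8
  Hap390 vs Hap270: 8
  Hap365 vs Hap270: 8
The smallest is 5, between Hap289 and Hap390.

5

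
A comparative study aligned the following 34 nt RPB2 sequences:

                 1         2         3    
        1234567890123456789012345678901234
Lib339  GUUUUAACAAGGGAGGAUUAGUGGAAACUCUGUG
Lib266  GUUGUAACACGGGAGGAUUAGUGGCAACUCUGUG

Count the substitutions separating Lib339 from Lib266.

Differing sites — 4:U/G; 10:A/C; 25:A/C.
That gives 3 mismatches out of 34 aligned sites, so the Hamming distance is 3.

3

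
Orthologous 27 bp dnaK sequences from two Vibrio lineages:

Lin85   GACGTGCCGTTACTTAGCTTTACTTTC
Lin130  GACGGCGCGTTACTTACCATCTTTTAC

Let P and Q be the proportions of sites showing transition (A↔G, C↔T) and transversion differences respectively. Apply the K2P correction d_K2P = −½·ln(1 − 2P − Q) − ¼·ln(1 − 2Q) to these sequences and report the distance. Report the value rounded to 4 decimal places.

The sequences differ at positions 5 (T/G, transversion), 6 (G/C, transversion), 7 (C/G, transversion), 17 (G/C, transversion), 19 (T/A, transversion), 21 (T/C, transition), 22 (A/T, transversion), 23 (C/T, transition), 26 (T/A, transversion).
Of the 9 differences, 2 transitions and 7 transversions over 27 sites: P = 2/27 = 0.074074, Q = 7/27 = 0.259259.
d = −0.5·ln(0.592593) − 0.25·ln(0.481482) = −0.5·(-0.523247) − 0.25·(-0.730886) = 0.4443.

0.4443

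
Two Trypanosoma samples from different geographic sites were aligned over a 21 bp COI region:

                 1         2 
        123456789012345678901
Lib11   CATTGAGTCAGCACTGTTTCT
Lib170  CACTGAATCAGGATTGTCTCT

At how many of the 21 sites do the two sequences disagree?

Mismatches occur at site 3 (T↔C), site 7 (G↔A), site 12 (C↔G), site 14 (C↔T), site 18 (T↔C).
That gives 5 mismatches out of 21 aligned sites, so the Hamming distance is 5.

5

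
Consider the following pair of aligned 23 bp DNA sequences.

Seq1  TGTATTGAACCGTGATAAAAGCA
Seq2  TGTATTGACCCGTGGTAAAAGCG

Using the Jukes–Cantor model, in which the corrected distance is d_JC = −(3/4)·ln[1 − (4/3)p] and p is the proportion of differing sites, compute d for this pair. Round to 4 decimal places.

Mismatches occur at site 9 (A/C), site 15 (A/G), site 23 (A/G).
p = 3/23 = 0.130435.
d = −0.75 · ln(1 − (4/3)·0.130435) = −0.75 · ln(0.826087) = −0.75 · (-0.191055) = 0.1433.

0.1433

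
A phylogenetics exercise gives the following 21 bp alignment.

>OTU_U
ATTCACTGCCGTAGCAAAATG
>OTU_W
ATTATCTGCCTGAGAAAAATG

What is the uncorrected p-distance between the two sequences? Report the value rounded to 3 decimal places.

0.238

The sequences differ at positions 4 (C/A), 5 (A/T), 11 (G/T), 12 (T/G), 15 (C/A).
There are 5 differences over 21 sites, so p = 5/21 = 0.238.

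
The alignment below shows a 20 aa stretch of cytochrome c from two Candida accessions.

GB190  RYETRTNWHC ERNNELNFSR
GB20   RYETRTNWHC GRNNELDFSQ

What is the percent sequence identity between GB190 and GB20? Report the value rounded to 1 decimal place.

Differing sites — 11:E/G; 17:N/D; 20:R/Q.
17 of the 20 sites match, so the percent identity is 17/20 × 100 = 85.0%.

85.0%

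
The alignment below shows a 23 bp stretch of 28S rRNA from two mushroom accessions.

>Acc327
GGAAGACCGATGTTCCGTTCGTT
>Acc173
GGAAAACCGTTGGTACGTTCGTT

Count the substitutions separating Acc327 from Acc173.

4

Differing sites — 5:G/A; 10:A/T; 13:T/G; 15:C/A.
That gives 4 mismatches out of 23 aligned sites, so the Hamming distance is 4.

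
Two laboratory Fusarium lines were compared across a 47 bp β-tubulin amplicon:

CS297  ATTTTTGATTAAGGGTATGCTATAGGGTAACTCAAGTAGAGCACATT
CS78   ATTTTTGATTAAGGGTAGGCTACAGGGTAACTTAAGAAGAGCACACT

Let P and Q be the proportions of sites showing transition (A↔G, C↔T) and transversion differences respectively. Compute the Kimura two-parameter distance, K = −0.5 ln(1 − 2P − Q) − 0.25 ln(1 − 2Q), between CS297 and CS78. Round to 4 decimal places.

Mismatches occur at site 18 (T/G, transversion), site 23 (T/C, transition), site 33 (C/T, transition), site 37 (T/A, transversion), site 46 (T/C, transition).
Of the 5 differences, 3 transitions and 2 transversions over 47 sites: P = 3/47 = 0.063830, Q = 2/47 = 0.042553.
d = −0.5·ln(0.829787) − 0.25·ln(0.914894) = −0.5·(-0.186586) − 0.25·(-0.088947) = 0.1155.

0.1155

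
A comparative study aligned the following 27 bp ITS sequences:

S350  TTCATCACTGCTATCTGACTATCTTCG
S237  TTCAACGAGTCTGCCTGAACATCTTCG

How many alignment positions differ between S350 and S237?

9

Differing sites — 5:T/A; 7:A/G; 8:C/A; 9:T/G; 10:G/T; 13:A/G; 14:T/C; 19:C/A; 20:T/C.
That gives 9 mismatches out of 27 aligned sites, so the Hamming distance is 9.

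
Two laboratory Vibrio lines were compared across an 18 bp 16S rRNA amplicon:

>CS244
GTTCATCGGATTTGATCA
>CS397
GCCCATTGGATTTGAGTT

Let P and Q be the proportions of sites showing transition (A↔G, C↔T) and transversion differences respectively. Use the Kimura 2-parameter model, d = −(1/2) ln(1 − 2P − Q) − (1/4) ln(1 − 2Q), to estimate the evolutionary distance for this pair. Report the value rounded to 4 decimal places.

0.4683

Mismatches occur at site 2 (T→C, transition), site 3 (T→C, transition), site 7 (C→T, transition), site 16 (T→G, transversion), site 17 (C→T, transition), site 18 (A→T, transversion).
Of the 6 differences, 4 transitions and 2 transversions over 18 sites: P = 4/18 = 0.222222, Q = 2/18 = 0.111111.
d = −0.5·ln(0.444445) − 0.25·ln(0.777778) = −0.5·(-0.810929) − 0.25·(-0.251314) = 0.4683.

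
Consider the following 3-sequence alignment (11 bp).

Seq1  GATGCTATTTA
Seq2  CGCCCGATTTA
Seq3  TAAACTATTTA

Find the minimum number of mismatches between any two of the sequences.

3

Pairwise Hamming distances:
  Seq1 vs Seq2: 5
  Seq1 vs Seq3: 3
  Seq2 vs Seq3: 5
The smallest is 3, between Seq1 and Seq3.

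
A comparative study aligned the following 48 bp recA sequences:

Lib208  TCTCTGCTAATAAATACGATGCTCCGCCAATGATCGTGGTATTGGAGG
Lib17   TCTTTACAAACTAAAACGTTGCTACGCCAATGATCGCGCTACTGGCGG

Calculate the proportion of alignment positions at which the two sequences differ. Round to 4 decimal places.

Differing sites — 4:C/T; 6:G/A; 8:T/A; 11:T/C; 12:A/T; 15:T/A; 19:A/T; 24:C/A; 37:T/C; 39:G/C; 42:T/C; 46:A/C.
There are 12 differences over 48 sites, so p = 12/48 = 0.2500.

0.2500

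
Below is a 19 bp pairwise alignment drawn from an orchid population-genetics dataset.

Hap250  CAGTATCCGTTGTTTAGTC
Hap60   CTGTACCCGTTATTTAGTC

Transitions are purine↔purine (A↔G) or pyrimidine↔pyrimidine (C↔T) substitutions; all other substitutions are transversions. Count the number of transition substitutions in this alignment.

2

The sequences differ at positions 2 (A/T, transversion), 6 (T/C, transition), 12 (G/A, transition).
Of the 3 differences, 2 transitions and 1 transversion, so the answer is 2.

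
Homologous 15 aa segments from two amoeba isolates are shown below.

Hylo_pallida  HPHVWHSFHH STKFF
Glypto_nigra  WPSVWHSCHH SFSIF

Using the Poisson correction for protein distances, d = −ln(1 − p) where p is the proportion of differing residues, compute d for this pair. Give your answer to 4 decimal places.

The sequences differ at positions 1 (H/W), 3 (H/S), 8 (F/C), 12 (T/F), 13 (K/S), 14 (F/I).
p = 6/15 = 0.400000.
d = −ln(1 − 0.400000) = −ln(0.600000) = 0.5108.

0.5108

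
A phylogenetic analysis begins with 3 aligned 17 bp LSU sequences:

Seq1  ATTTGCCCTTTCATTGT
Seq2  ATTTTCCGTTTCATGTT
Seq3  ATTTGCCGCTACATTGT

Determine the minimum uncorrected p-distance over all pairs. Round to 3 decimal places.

0.176

Pairwise Hamming distances:
  Seq1 vs Seq2: 4
  Seq1 vs Seq3: 3
  Seq2 vs Seq3: 5
The smallest is 3 mismatches, between Seq1 and Seq3; p = 3/17 = 0.176.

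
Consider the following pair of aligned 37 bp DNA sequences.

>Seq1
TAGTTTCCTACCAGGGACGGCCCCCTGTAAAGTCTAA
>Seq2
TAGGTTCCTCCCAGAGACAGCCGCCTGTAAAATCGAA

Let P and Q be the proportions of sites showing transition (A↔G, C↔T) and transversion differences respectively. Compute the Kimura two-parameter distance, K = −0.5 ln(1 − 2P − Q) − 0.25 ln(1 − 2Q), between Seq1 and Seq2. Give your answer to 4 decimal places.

Differing sites — 4:T/G (Tv); 10:A/C (Tv); 15:G/A (Ti); 19:G/A (Ti); 23:C/G (Tv); 32:G/A (Ti); 35:T/G (Tv).
Of the 7 differences, 3 transitions and 4 transversions over 37 sites: P = 3/37 = 0.081081, Q = 4/37 = 0.108108.
d = −0.5·ln(0.729730) − 0.25·ln(0.783784) = −0.5·(-0.315081) − 0.25·(-0.243622) = 0.2184.

0.2184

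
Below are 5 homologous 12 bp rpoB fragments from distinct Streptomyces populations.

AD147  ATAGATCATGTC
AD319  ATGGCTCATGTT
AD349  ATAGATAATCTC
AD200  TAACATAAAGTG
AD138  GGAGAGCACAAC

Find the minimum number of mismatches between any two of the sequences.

Pairwise Hamming distances:
  AD147 vs AD319: 3
  AD147 vs AD349: 2
  AD147 vs AD200: 6
  AD147 vs AD138: 6
  AD319 vs AD349: 5
  AD319 vs AD200: 8
  AD319 vs AD138: 9
  AD349 vs AD200: 6
  AD349 vs AD138: 7
  AD200 vs AD138: 9
The smallest is 2, between AD147 and AD349.

2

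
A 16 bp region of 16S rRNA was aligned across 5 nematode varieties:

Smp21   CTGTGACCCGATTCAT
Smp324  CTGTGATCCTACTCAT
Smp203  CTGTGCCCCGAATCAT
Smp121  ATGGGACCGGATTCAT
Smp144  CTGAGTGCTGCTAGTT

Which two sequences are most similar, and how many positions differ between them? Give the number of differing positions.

Pairwise Hamming distances:
  Smp21 vs Smp324: 3
  Smp21 vs Smp203: 2
  Smp21 vs Smp121: 3
  Smp21 vs Smp144: 8
  Smp324 vs Smp203: 4
  Smp324 vs Smp121: 6
  Smp324 vs Smp144: 10
  Smp203 vs Smp121: 5
  Smp203 vs Smp144: 9
  Smp121 vs Smp144: 9
The smallest is 2, between Smp21 and Smp203.

2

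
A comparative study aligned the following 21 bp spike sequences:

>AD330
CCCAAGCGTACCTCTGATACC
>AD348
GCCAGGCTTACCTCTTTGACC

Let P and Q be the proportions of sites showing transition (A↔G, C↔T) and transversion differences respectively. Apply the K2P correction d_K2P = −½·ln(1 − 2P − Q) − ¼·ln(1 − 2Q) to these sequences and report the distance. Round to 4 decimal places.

0.3644

Differing sites — 1:C/G (Tv); 5:A/G (Ti); 8:G/T (Tv); 16:G/T (Tv); 17:A/T (Tv); 18:T/G (Tv).
Of the 6 differences, 1 transition and 5 transversions over 21 sites: P = 1/21 = 0.047619, Q = 5/21 = 0.238095.
d = −0.5·ln(0.666667) − 0.25·ln(0.523810) = −0.5·(-0.405465) − 0.25·(-0.646626) = 0.3644.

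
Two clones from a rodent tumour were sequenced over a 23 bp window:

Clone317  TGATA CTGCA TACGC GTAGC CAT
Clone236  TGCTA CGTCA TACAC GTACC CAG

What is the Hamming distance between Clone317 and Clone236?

Differing sites — 3:A/C; 7:T/G; 8:G/T; 14:G/A; 19:G/C; 23:T/G.
That gives 6 mismatches out of 23 aligned sites, so the Hamming distance is 6.

6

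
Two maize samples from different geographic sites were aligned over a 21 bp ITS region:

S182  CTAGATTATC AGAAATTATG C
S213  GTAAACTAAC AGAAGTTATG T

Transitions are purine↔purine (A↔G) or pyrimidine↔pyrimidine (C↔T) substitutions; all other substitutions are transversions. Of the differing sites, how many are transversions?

2

The sequences differ at positions 1 (C/G, transversion), 4 (G/A, transition), 6 (T/C, transition), 9 (T/A, transversion), 15 (A/G, transition), 21 (C/T, transition).
Of the 6 differences, 4 transitions and 2 transversions, so the answer is 2.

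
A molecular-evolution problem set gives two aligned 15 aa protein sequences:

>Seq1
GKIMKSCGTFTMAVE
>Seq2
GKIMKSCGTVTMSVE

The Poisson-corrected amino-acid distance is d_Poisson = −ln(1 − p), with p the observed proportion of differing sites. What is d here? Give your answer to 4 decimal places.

Differing sites — 10:F/V; 13:A/S.
p = 2/15 = 0.133333.
d = −ln(1 − 0.133333) = −ln(0.866667) = 0.1431.

0.1431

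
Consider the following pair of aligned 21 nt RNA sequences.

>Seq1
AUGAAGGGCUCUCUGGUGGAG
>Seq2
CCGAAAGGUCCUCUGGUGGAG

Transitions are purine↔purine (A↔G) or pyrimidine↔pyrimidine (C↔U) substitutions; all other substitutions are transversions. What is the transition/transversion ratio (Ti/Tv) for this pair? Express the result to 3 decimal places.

4.000

Mismatches occur at site 1 (A↔C, transversion), site 2 (U↔C, transition), site 6 (G↔A, transition), site 9 (C↔U, transition), site 10 (U↔C, transition).
Of the 5 differences, 4 transitions and 1 transversion, so Ti/Tv = 4/1 = 4.000.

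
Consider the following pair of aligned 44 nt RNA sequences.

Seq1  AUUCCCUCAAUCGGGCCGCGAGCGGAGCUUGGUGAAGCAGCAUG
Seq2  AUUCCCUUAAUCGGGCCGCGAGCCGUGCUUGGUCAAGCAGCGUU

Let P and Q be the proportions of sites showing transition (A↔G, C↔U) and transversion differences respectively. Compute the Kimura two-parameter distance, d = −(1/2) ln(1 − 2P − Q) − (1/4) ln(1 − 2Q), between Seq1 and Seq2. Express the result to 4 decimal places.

0.1505

The sequences differ at positions 8 (C/U, transition), 24 (G/C, transversion), 26 (A/U, transversion), 34 (G/C, transversion), 42 (A/G, transition), 44 (G/U, transversion).
Of the 6 differences, 2 transitions and 4 transversions over 44 sites: P = 2/44 = 0.045455, Q = 4/44 = 0.090909.
d = −0.5·ln(0.818181) − 0.25·ln(0.818182) = −0.5·(-0.200672) − 0.25·(-0.200670) = 0.1505.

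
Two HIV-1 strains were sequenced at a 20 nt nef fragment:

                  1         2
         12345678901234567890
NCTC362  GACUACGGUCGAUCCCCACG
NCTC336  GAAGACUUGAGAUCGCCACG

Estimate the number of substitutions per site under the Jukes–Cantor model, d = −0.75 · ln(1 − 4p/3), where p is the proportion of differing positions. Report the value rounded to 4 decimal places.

0.4715

The sequences differ at positions 3 (C/A), 4 (U/G), 7 (G/U), 8 (G/U), 9 (U/G), 10 (C/A), 15 (C/G).
p = 7/20 = 0.350000.
d = −0.75 · ln(1 − (4/3)·0.350000) = −0.75 · ln(0.533333) = −0.75 · (-0.628609) = 0.4715.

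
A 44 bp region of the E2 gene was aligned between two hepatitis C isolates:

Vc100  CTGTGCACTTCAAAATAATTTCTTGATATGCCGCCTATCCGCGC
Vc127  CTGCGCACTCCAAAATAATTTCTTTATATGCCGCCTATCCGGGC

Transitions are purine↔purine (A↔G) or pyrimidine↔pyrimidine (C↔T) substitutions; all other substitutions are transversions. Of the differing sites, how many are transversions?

The sequences differ at positions 4 (T/C, transition), 10 (T/C, transition), 25 (G/T, transversion), 42 (C/G, transversion).
Of the 4 differences, 2 transitions and 2 transversions, so the answer is 2.

2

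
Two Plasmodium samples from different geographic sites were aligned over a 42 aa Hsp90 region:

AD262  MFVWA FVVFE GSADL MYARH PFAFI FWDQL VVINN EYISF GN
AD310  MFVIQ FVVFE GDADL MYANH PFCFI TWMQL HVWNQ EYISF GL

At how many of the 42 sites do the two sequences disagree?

Differing sites — 4:W/I; 5:A/Q; 12:S/D; 19:R/N; 23:A/C; 26:F/T; 28:D/M; 31:V/H; 33:I/W; 35:N/Q; 42:N/L.
That gives 11 mismatches out of 42 aligned sites, so the Hamming distance is 11.

11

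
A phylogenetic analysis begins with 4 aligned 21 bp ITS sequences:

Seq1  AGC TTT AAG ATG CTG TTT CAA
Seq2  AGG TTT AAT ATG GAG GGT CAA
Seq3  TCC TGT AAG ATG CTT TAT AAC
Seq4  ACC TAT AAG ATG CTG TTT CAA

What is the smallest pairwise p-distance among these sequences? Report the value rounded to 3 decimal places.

Pairwise Hamming distances:
  Seq1 vs Seq2: 6
  Seq1 vs Seq3: 7
  Seq1 vs Seq4: 2
  Seq2 vs Seq3: 12
  Seq2 vs Seq4: 8
  Seq3 vs Seq4: 6
The smallest is 2 mismatches, between Seq1 and Seq4; p = 2/21 = 0.095.

0.095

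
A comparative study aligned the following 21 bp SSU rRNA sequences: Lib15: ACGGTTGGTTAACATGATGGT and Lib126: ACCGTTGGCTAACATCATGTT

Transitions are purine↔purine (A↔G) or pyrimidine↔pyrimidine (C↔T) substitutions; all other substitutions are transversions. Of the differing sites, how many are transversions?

3

Differing sites — 3:G/C (Tv); 9:T/C (Ti); 16:G/C (Tv); 20:G/T (Tv).
Of the 4 differences, 1 transition and 3 transversions, so the answer is 3.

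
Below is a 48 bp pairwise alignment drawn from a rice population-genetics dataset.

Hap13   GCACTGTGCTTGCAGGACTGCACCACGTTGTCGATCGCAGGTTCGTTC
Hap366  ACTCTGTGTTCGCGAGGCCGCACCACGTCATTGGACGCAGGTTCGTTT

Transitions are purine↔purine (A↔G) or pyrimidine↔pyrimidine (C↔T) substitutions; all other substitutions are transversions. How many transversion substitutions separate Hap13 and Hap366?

2

Differing sites — 1:G/A (Ti); 3:A/T (Tv); 9:C/T (Ti); 11:T/C (Ti); 14:A/G (Ti); 15:G/A (Ti); 17:A/G (Ti); 19:T/C (Ti); 29:T/C (Ti); 30:G/A (Ti); 32:C/T (Ti); 34:A/G (Ti); 35:T/A (Tv); 48:C/T (Ti).
Of the 14 differences, 12 transitions and 2 transversions, so the answer is 2.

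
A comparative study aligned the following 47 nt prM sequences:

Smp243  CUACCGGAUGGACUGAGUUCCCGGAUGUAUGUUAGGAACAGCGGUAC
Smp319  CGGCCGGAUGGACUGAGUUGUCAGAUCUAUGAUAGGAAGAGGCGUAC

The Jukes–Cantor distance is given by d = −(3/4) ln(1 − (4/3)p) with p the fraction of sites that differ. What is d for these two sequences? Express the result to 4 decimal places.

0.2502

Differing sites — 2:U/G; 3:A/G; 20:C/G; 21:C/U; 23:G/A; 27:G/C; 32:U/A; 39:C/G; 42:C/G; 43:G/C.
p = 10/47 = 0.212766.
d = −0.75 · ln(1 − (4/3)·0.212766) = −0.75 · ln(0.716312) = −0.75 · (-0.333639) = 0.2502.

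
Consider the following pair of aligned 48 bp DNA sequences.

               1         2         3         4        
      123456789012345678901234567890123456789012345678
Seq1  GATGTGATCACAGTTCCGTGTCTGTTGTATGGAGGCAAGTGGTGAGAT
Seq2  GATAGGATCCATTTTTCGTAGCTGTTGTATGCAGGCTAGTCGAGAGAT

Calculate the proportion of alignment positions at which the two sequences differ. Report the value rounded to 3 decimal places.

0.271

The sequences differ at positions 4 (G/A), 5 (T/G), 10 (A/C), 11 (C/A), 12 (A/T), 13 (G/T), 16 (C/T), 20 (G/A), 21 (T/G), 32 (G/C), 37 (A/T), 41 (G/C), 43 (T/A).
There are 13 differences over 48 sites, so p = 13/48 = 0.271.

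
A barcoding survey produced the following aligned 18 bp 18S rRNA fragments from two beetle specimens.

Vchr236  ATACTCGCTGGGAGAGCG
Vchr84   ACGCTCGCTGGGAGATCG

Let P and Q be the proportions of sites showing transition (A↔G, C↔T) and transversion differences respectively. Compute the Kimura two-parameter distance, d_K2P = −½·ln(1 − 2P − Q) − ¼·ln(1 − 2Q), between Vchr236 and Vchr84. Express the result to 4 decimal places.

Differing sites — 2:T/C (Ti); 3:A/G (Ti); 16:G/T (Tv).
Of the 3 differences, 2 transitions and 1 transversion over 18 sites: P = 2/18 = 0.111111, Q = 1/18 = 0.055556.
d = −0.5·ln(0.722222) − 0.25·ln(0.888888) = −0.5·(-0.325423) − 0.25·(-0.117784) = 0.1922.

0.1922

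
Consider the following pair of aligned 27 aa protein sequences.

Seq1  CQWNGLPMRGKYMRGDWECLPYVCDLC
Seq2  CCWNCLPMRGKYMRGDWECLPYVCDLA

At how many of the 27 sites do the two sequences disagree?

3

Mismatches occur at site 2 (Q↔C), site 5 (G↔C), site 27 (C↔A).
That gives 3 mismatches out of 27 aligned sites, so the Hamming distance is 3.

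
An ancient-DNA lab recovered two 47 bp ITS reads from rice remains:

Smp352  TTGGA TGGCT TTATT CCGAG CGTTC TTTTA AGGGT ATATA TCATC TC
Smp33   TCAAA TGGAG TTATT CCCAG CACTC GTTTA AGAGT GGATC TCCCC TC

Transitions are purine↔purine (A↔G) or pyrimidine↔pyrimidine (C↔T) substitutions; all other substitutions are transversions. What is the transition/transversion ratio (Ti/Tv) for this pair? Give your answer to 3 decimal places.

Differing sites — 2:T/C (Ti); 3:G/A (Ti); 4:G/A (Ti); 9:C/A (Tv); 10:T/G (Tv); 18:G/C (Tv); 22:G/A (Ti); 23:T/C (Ti); 26:T/G (Tv); 33:G/A (Ti); 36:A/G (Ti); 37:T/G (Tv); 40:A/C (Tv); 43:A/C (Tv); 44:T/C (Ti).
Of the 15 differences, 8 transitions and 7 transversions, so Ti/Tv = 8/7 = 1.143.

1.143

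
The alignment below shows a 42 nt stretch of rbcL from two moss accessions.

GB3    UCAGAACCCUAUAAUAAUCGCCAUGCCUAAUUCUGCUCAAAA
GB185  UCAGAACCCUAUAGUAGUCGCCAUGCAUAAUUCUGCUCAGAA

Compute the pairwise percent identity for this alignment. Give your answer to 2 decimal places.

90.48%

Differing sites — 14:A/G; 17:A/G; 27:C/A; 40:A/G.
38 of the 42 sites match, so the percent identity is 38/42 × 100 = 90.48%.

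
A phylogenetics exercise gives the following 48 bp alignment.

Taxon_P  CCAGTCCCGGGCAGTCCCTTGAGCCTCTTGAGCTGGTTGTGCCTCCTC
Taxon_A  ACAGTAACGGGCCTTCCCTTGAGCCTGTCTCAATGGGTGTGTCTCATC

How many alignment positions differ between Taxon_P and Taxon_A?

14

Differing sites — 1:C/A; 6:C/A; 7:C/A; 13:A/C; 14:G/T; 27:C/G; 29:T/C; 30:G/T; 31:A/C; 32:G/A; 33:C/A; 37:T/G; 42:C/T; 46:C/A.
That gives 14 mismatches out of 48 aligned sites, so the Hamming distance is 14.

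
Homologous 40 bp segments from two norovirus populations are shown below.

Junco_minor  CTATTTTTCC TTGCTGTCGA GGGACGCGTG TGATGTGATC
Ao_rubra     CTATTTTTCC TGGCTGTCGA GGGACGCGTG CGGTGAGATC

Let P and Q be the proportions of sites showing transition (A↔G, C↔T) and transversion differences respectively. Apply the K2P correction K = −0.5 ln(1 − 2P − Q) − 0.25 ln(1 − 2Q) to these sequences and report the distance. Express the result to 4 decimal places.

The sequences differ at positions 12 (T/G, transversion), 31 (T/C, transition), 33 (A/G, transition), 36 (T/A, transversion).
Of the 4 differences, 2 transitions and 2 transversions over 40 sites: P = 2/40 = 0.050000, Q = 2/40 = 0.050000.
d = −0.5·ln(0.850000) − 0.25·ln(0.900000) = −0.5·(-0.162519) − 0.25·(-0.105361) = 0.1076.

0.1076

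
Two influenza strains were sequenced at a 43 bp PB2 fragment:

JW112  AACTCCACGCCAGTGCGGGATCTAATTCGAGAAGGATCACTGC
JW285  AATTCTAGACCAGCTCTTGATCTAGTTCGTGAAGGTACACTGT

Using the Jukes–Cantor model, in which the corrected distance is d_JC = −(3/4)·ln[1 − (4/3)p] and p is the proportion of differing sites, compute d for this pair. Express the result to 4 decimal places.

Mismatches occur at site 3 (C/T), site 6 (C/T), site 8 (C/G), site 9 (G/A), site 14 (T/C), site 15 (G/T), site 17 (G/T), site 18 (G/T), site 25 (A/G), site 30 (A/T), site 36 (A/T), site 37 (T/A), site 43 (C/T).
p = 13/43 = 0.302326.
d = −0.75 · ln(1 − (4/3)·0.302326) = −0.75 · ln(0.596899) = −0.75 · (-0.516007) = 0.3870.

0.3870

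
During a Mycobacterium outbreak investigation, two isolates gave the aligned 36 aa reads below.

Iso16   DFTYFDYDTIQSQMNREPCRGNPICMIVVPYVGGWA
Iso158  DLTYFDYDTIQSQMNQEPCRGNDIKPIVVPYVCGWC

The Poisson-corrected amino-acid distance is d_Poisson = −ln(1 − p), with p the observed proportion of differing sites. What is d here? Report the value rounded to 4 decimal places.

0.2162

Differing sites — 2:F/L; 16:R/Q; 23:P/D; 25:C/K; 26:M/P; 33:G/C; 36:A/C.
p = 7/36 = 0.194444.
d = −ln(1 − 0.194444) = −ln(0.805556) = 0.2162.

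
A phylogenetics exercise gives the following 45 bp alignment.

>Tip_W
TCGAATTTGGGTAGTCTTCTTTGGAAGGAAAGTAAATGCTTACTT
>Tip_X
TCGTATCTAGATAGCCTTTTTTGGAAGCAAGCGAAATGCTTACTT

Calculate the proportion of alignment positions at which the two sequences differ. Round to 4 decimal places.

Mismatches occur at site 4 (A/T), site 7 (T/C), site 9 (G/A), site 11 (G/A), site 15 (T/C), site 19 (C/T), site 28 (G/C), site 31 (A/G), site 32 (G/C), site 33 (T/G).
There are 10 differences over 45 sites, so p = 10/45 = 0.2222.

0.2222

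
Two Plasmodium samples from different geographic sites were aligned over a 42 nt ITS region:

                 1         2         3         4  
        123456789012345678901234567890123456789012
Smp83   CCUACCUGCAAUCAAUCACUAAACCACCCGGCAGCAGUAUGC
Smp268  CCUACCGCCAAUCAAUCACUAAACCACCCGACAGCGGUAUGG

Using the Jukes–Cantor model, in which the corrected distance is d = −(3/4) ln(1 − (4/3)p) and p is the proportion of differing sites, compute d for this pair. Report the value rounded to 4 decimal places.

The sequences differ at positions 7 (U/G), 8 (G/C), 31 (G/A), 36 (A/G), 42 (C/G).
p = 5/42 = 0.119048.
d = −0.75 · ln(1 − (4/3)·0.119048) = −0.75 · ln(0.841269) = −0.75 · (-0.172844) = 0.1296.

0.1296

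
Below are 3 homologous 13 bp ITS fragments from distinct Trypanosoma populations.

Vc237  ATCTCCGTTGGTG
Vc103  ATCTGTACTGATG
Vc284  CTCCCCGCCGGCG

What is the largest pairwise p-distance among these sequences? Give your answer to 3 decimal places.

Pairwise Hamming distances:
  Vc237 vs Vc103: 5
  Vc237 vs Vc284: 5
  Vc103 vs Vc284: 8
The largest is 8 mismatches, between Vc103 and Vc284; p = 8/13 = 0.615.

0.615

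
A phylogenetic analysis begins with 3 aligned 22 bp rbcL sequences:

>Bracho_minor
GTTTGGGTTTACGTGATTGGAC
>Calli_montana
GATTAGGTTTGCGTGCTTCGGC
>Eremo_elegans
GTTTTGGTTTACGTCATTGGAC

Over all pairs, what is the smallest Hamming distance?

Pairwise Hamming distances:
  Bracho_minor vs Calli_montana: 6
  Bracho_minor vs Eremo_elegans: 2
  Calli_montana vs Eremo_elegans: 7
The smallest is 2, between Bracho_minor and Eremo_elegans.

2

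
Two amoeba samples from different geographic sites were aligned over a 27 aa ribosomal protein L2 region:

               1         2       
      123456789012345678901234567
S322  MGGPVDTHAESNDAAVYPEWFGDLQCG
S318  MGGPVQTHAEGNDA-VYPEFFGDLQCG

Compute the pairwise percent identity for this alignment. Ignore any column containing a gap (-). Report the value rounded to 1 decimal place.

Excluding the 1 gap column leaves 26 comparable sites.
The sequences differ at positions 6 (D/Q), 11 (S/G), 20 (W/F).
23 of the 26 comparable sites match, so the percent identity is 23/26 × 100 = 88.5%.

88.5%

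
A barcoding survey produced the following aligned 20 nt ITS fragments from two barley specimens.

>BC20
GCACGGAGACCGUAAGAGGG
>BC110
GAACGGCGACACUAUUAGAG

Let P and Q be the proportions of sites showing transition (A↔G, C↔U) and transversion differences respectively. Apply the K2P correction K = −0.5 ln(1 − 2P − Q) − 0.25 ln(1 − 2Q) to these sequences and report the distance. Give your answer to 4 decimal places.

0.4845

Mismatches occur at site 2 (C→A, transversion), site 7 (A→C, transversion), site 11 (C→A, transversion), site 12 (G→C, transversion), site 15 (A→U, transversion), site 16 (G→U, transversion), site 19 (G→A, transition).
Of the 7 differences, 1 transition and 6 transversions over 20 sites: P = 1/20 = 0.050000, Q = 6/20 = 0.300000.
d = −0.5·ln(0.600000) − 0.25·ln(0.400000) = −0.5·(-0.510826) − 0.25·(-0.916291) = 0.4845.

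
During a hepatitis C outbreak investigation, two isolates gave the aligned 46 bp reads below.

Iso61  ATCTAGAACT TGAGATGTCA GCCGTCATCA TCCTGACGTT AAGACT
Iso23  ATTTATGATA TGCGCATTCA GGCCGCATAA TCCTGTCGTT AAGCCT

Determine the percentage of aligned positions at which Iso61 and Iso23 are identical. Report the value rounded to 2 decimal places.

Differing sites — 3:C/T; 6:G/T; 7:A/G; 9:C/T; 10:T/A; 13:A/C; 15:A/C; 16:T/A; 17:G/T; 22:C/G; 24:G/C; 25:T/G; 29:C/A; 36:A/T; 44:A/C.
31 of the 46 sites match, so the percent identity is 31/46 × 100 = 67.39%.

67.39%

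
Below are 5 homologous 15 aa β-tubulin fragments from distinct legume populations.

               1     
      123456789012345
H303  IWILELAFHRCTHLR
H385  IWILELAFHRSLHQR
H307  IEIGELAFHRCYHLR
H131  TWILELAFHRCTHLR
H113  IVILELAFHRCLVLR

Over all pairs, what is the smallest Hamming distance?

1

Pairwise Hamming distances:
  H303 vs H385: 3
  H303 vs H307: 3
  H303 vs H131: 1
  H303 vs H113: 3
  H385 vs H307: 5
  H385 vs H131: 4
  H385 vs H113: 4
  H307 vs H131: 4
  H307 vs H113: 4
  H131 vs H113: 4
The smallest is 1, between H303 and H131.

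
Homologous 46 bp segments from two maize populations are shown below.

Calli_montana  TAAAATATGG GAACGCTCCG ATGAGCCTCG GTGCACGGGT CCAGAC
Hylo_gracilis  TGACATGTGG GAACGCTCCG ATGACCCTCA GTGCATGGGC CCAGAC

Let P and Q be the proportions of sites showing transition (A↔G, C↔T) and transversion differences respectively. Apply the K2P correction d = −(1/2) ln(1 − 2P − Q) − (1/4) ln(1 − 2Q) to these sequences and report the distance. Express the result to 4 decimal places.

0.1739

Differing sites — 2:A/G (Ti); 4:A/C (Tv); 7:A/G (Ti); 25:G/C (Tv); 30:G/A (Ti); 36:C/T (Ti); 40:T/C (Ti).
Of the 7 differences, 5 transitions and 2 transversions over 46 sites: P = 5/46 = 0.108696, Q = 2/46 = 0.043478.
d = −0.5·ln(0.739130) − 0.25·ln(0.913044) = −0.5·(-0.302281) − 0.25·(-0.090971) = 0.1739.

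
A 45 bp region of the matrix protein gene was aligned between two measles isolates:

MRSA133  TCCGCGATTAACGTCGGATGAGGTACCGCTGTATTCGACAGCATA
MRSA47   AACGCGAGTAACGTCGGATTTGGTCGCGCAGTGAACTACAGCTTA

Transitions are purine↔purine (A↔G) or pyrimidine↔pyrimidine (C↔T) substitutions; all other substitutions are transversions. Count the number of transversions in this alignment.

Differing sites — 1:T/A (Tv); 2:C/A (Tv); 8:T/G (Tv); 20:G/T (Tv); 21:A/T (Tv); 25:A/C (Tv); 26:C/G (Tv); 30:T/A (Tv); 33:A/G (Ti); 34:T/A (Tv); 35:T/A (Tv); 37:G/T (Tv); 43:A/T (Tv).
Of the 13 differences, 1 transition and 12 transversions, so the answer is 12.

12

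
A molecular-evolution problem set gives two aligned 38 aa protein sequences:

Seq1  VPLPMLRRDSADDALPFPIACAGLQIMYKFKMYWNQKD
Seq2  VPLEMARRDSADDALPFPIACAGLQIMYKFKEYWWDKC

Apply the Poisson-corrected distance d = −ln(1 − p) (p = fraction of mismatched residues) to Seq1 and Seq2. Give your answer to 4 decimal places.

0.1719

Mismatches occur at site 4 (P/E), site 6 (L/A), site 32 (M/E), site 35 (N/W), site 36 (Q/D), site 38 (D/C).
p = 6/38 = 0.157895.
d = −ln(1 − 0.157895) = −ln(0.842105) = 0.1719.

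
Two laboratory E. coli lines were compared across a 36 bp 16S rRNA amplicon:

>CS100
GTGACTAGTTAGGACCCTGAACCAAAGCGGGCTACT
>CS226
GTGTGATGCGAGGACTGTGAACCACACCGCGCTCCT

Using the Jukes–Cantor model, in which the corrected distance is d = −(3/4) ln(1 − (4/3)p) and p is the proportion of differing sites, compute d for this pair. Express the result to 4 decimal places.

Differing sites — 4:A/T; 5:C/G; 6:T/A; 7:A/T; 9:T/C; 10:T/G; 16:C/T; 17:C/G; 25:A/C; 27:G/C; 30:G/C; 34:A/C.
p = 12/36 = 0.333333.
d = −0.75 · ln(1 − (4/3)·0.333333) = −0.75 · ln(0.555556) = −0.75 · (-0.587786) = 0.4408.

0.4408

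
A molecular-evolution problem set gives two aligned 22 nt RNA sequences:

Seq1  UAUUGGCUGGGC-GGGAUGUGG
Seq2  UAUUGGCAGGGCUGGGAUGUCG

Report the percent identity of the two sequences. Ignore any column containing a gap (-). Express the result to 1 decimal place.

Excluding the 1 gap column leaves 21 comparable sites.
Mismatches occur at site 8 (U→A), site 21 (G→C).
19 of the 21 comparable sites match, so the percent identity is 19/21 × 100 = 90.5%.

90.5%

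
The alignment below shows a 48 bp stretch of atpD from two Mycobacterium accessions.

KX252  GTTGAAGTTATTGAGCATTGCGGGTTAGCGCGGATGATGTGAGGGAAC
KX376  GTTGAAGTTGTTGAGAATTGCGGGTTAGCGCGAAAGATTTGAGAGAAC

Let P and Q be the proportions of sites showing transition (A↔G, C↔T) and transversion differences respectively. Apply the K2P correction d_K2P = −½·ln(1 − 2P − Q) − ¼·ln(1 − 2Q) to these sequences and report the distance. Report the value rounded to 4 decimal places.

Differing sites — 10:A/G (Ti); 16:C/A (Tv); 33:G/A (Ti); 35:T/A (Tv); 39:G/T (Tv); 44:G/A (Ti).
Of the 6 differences, 3 transitions and 3 transversions over 48 sites: P = 3/48 = 0.062500, Q = 3/48 = 0.062500.
d = −0.5·ln(0.812500) − 0.25·ln(0.875000) = −0.5·(-0.207639) − 0.25·(-0.133531) = 0.1372.

0.1372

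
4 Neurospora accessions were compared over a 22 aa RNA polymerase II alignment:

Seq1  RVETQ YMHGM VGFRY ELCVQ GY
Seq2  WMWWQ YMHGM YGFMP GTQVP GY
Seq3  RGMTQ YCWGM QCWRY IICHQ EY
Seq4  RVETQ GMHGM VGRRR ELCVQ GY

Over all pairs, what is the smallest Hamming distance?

3

Pairwise Hamming distances:
  Seq1 vs Seq2: 11
  Seq1 vs Seq3: 11
  Seq1 vs Seq4: 3
  Seq2 vs Seq3: 17
  Seq2 vs Seq4: 13
  Seq3 vs Seq4: 13
The smallest is 3, between Seq1 and Seq4.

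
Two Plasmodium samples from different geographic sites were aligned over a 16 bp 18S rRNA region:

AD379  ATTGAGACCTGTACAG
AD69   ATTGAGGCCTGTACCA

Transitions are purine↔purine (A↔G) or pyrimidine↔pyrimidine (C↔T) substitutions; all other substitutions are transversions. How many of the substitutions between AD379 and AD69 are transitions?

The sequences differ at positions 7 (A/G, transition), 15 (A/C, transversion), 16 (G/A, transition).
Of the 3 differences, 2 transitions and 1 transversion, so the answer is 2.

2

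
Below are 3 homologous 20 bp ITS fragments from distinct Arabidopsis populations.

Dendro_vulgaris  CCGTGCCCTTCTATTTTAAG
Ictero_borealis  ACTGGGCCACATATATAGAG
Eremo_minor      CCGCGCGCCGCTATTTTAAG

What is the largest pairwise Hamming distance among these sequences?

Pairwise Hamming distances:
  Dendro_vulgaris vs Ictero_borealis: 10
  Dendro_vulgaris vs Eremo_minor: 4
  Ictero_borealis vs Eremo_minor: 11
The largest is 11, between Ictero_borealis and Eremo_minor.

11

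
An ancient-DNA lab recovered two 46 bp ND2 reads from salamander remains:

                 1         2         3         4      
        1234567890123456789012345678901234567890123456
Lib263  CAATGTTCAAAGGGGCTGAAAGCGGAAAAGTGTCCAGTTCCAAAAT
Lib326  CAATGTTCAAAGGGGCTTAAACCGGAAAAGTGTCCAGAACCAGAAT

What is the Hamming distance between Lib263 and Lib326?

Differing sites — 18:G/T; 22:G/C; 38:T/A; 39:T/A; 43:A/G.
That gives 5 mismatches out of 46 aligned sites, so the Hamming distance is 5.

5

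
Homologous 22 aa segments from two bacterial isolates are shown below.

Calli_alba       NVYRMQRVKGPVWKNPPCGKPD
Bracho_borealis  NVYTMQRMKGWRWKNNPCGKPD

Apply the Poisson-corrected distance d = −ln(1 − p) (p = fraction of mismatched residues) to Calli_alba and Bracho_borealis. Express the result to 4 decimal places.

The sequences differ at positions 4 (R/T), 8 (V/M), 11 (P/W), 12 (V/R), 16 (P/N).
p = 5/22 = 0.227273.
d = −ln(1 − 0.227273) = −ln(0.772727) = 0.2578.

0.2578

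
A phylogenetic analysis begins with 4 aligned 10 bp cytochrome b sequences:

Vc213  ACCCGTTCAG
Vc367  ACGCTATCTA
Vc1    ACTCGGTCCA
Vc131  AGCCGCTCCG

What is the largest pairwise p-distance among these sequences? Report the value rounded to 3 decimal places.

Pairwise Hamming distances:
  Vc213 vs Vc367: 5
  Vc213 vs Vc1: 4
  Vc213 vs Vc131: 3
  Vc367 vs Vc1: 4
  Vc367 vs Vc131: 6
  Vc1 vs Vc131: 4
The largest is 6 mismatches, between Vc367 and Vc131; p = 6/10 = 0.600.

0.600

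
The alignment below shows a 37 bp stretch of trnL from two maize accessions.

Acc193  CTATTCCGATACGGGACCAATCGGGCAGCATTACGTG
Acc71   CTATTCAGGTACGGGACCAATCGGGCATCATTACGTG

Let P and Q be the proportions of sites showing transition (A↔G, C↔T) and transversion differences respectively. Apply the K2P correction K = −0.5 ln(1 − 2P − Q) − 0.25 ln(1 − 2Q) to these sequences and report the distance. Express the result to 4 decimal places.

The sequences differ at positions 7 (C/A, transversion), 9 (A/G, transition), 28 (G/T, transversion).
Of the 3 differences, 1 transition and 2 transversions over 37 sites: P = 1/37 = 0.027027, Q = 2/37 = 0.054054.
d = −0.5·ln(0.891892) − 0.25·ln(0.891892) = −0.5·(-0.114410) − 0.25·(-0.114410) = 0.0858.

0.0858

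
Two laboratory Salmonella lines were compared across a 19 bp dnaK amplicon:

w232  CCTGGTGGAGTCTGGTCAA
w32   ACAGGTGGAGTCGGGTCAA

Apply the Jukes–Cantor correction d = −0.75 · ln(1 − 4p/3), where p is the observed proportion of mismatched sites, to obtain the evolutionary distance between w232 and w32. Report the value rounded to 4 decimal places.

The sequences differ at positions 1 (C/A), 3 (T/A), 13 (T/G).
p = 3/19 = 0.157895.
d = −0.75 · ln(1 − (4/3)·0.157895) = −0.75 · ln(0.789473) = −0.75 · (-0.236390) = 0.1773.

0.1773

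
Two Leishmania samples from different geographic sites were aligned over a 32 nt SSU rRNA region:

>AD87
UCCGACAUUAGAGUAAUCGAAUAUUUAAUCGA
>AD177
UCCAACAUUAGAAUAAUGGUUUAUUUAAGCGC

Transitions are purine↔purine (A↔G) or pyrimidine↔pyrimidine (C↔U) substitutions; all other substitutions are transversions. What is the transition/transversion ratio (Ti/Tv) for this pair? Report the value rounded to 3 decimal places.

The sequences differ at positions 4 (G/A, transition), 13 (G/A, transition), 18 (C/G, transversion), 20 (A/U, transversion), 21 (A/U, transversion), 29 (U/G, transversion), 32 (A/C, transversion).
Of the 7 differences, 2 transitions and 5 transversions, so Ti/Tv = 2/5 = 0.400.

0.400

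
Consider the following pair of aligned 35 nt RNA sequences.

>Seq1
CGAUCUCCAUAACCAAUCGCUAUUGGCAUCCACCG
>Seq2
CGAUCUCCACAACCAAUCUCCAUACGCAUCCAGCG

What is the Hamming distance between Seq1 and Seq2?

6

Differing sites — 10:U/C; 19:G/U; 21:U/C; 24:U/A; 25:G/C; 33:C/G.
That gives 6 mismatches out of 35 aligned sites, so the Hamming distance is 6.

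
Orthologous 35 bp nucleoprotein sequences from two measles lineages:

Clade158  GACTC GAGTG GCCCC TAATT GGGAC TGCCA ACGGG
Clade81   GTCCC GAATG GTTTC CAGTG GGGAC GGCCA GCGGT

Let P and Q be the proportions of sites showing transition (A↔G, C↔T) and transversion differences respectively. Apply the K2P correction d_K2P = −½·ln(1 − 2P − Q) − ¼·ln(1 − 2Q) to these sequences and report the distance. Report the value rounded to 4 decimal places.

0.4885

The sequences differ at positions 2 (A/T, transversion), 4 (T/C, transition), 8 (G/A, transition), 12 (C/T, transition), 13 (C/T, transition), 14 (C/T, transition), 16 (T/C, transition), 18 (A/G, transition), 20 (T/G, transversion), 26 (T/G, transversion), 31 (A/G, transition), 35 (G/T, transversion).
Of the 12 differences, 8 transitions and 4 transversions over 35 sites: P = 8/35 = 0.228571, Q = 4/35 = 0.114286.
d = −0.5·ln(0.428572) − 0.25·ln(0.771428) = −0.5·(-0.847297) − 0.25·(-0.259512) = 0.4885.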